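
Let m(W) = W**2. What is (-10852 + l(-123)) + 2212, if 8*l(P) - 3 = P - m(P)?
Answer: -84369/8 ≈ -10546.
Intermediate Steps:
l(P) = 3/8 - P**2/8 + P/8 (l(P) = 3/8 + (P - P**2)/8 = 3/8 + (-P**2/8 + P/8) = 3/8 - P**2/8 + P/8)
(-10852 + l(-123)) + 2212 = (-10852 + (3/8 - 1/8*(-123)**2 + (1/8)*(-123))) + 2212 = (-10852 + (3/8 - 1/8*15129 - 123/8)) + 2212 = (-10852 + (3/8 - 15129/8 - 123/8)) + 2212 = (-10852 - 15249/8) + 2212 = -102065/8 + 2212 = -84369/8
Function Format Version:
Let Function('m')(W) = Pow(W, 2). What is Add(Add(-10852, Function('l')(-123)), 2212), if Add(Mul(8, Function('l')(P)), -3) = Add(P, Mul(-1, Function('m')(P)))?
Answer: Rational(-84369, 8) ≈ -10546.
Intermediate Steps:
Function('l')(P) = Add(Rational(3, 8), Mul(Rational(-1, 8), Pow(P, 2)), Mul(Rational(1, 8), P)) (Function('l')(P) = Add(Rational(3, 8), Mul(Rational(1, 8), Add(P, Mul(-1, Pow(P, 2))))) = Add(Rational(3, 8), Add(Mul(Rational(-1, 8), Pow(P, 2)), Mul(Rational(1, 8), P))) = Add(Rational(3, 8), Mul(Rational(-1, 8), Pow(P, 2)), Mul(Rational(1, 8), P)))
Add(Add(-10852, Function('l')(-123)), 2212) = Add(Add(-10852, Add(Rational(3, 8), Mul(Rational(-1, 8), Pow(-123, 2)), Mul(Rational(1, 8), -123))), 2212) = Add(Add(-10852, Add(Rational(3, 8), Mul(Rational(-1, 8), 15129), Rational(-123, 8))), 2212) = Add(Add(-10852, Add(Rational(3, 8), Rational(-15129, 8), Rational(-123, 8))), 2212) = Add(Add(-10852, Rational(-15249, 8)), 2212) = Add(Rational(-102065, 8), 2212) = Rational(-84369, 8)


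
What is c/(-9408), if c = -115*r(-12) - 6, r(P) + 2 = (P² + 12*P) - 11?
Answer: -1489/9408 ≈ -0.15827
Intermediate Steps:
r(P) = -13 + P² + 12*P (r(P) = -2 + ((P² + 12*P) - 11) = -2 + (-11 + P² + 12*P) = -13 + P² + 12*P)
c = 1489 (c = -115*(-13 + (-12)² + 12*(-12)) - 6 = -115*(-13 + 144 - 144) - 6 = -115*(-13) - 6 = 1495 - 6 = 1489)
c/(-9408) = 1489/(-9408) = 1489*(-1/9408) = -1489/9408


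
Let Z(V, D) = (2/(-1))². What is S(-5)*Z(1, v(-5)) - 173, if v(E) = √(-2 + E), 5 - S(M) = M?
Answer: -133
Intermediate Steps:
S(M) = 5 - M
Z(V, D) = 4 (Z(V, D) = (2*(-1))² = (-2)² = 4)
S(-5)*Z(1, v(-5)) - 173 = (5 - 1*(-5))*4 - 173 = (5 + 5)*4 - 173 = 10*4 - 173 = 40 - 173 = -133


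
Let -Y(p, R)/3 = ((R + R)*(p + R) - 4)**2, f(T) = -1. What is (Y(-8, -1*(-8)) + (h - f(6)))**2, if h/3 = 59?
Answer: 16900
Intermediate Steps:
h = 177 (h = 3*59 = 177)
Y(p, R) = -3*(-4 + 2*R*(R + p))**2 (Y(p, R) = -3*((R + R)*(p + R) - 4)**2 = -3*((2*R)*(R + p) - 4)**2 = -3*(2*R*(R + p) - 4)**2 = -3*(-4 + 2*R*(R + p))**2)
(Y(-8, -1*(-8)) + (h - f(6)))**2 = (-12*(-2 + (-1*(-8))**2 - 1*(-8)*(-8))**2 + (177 - 1*(-1)))**2 = (-12*(-2 + 8**2 + 8*(-8))**2 + (177 + 1))**2 = (-12*(-2 + 64 - 64)**2 + 178)**2 = (-12*(-2)**2 + 178)**2 = (-12*4 + 178)**2 = (-48 + 178)**2 = 130**2 = 16900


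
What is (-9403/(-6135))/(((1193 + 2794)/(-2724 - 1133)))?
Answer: -36267371/24460245 ≈ -1.4827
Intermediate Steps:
(-9403/(-6135))/(((1193 + 2794)/(-2724 - 1133))) = (-9403*(-1/6135))/((3987/(-3857))) = 9403/(6135*((3987*(-1/3857)))) = 9403/(6135*(-3987/3857)) = (9403/6135)*(-3857/3987) = -36267371/24460245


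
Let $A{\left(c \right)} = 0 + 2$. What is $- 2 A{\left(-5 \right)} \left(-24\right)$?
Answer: $96$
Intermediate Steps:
$A{\left(c \right)} = 2$
$- 2 A{\left(-5 \right)} \left(-24\right) = \left(-2\right) 2 \left(-24\right) = \left(-4\right) \left(-24\right) = 96$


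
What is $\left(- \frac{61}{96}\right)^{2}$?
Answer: $\frac{3721}{9216} \approx 0.40375$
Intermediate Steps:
$\left(- \frac{61}{96}\right)^{2} = \frac{3721}{9216}$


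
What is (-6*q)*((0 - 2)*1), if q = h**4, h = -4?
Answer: 3072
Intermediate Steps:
q = 256 (q = (-4)**4 = 256)
(-6*q)*((0 - 2)*1) = (-6*256)*((0 - 2)*1) = -(-3072) = -1536*(-2) = 3072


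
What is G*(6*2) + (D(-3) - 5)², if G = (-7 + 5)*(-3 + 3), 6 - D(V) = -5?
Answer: 36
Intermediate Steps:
D(V) = 11 (D(V) = 6 - 1*(-5) = 6 + 5 = 11)
G = 0 (G = -2*0 = 0)
G*(6*2) + (D(-3) - 5)² = 0*(6*2) + (11 - 5)² = 0*12 + 6² = 0 + 36 = 36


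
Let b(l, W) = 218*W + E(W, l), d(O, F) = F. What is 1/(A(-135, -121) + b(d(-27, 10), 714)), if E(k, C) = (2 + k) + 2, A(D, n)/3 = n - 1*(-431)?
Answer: 1/157300 ≈ 6.3573e-6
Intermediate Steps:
A(D, n) = 1293 + 3*n (A(D, n) = 3*(n - 1*(-431)) = 3*(n + 431) = 3*(431 + n) = 1293 + 3*n)
E(k, C) = 4 + k
b(l, W) = 4 + 219*W (b(l, W) = 218*W + (4 + W) = 4 + 219*W)
1/(A(-135, -121) + b(d(-27, 10), 714)) = 1/((1293 + 3*(-121)) + (4 + 219*714)) = 1/((1293 - 363) + (4 + 156366)) = 1/(930 + 156370) = 1/157300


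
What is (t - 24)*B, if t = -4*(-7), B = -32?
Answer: -128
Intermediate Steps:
t = 28
(t - 24)*B = (28 - 24)*(-32) = 4*(-32) = -128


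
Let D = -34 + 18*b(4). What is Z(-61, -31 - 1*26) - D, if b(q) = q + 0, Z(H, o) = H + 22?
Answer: -77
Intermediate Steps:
Z(H, o) = 22 + H
b(q) = q
D = 38 (D = -34 + 18*4 = -34 + 72 = 38)
Z(-61, -31 - 1*26) - D = (22 - 61) - 1*38 = -39 - 38 = -77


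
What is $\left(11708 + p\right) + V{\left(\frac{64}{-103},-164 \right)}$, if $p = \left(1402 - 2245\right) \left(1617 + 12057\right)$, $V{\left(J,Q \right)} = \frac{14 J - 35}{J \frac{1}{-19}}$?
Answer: $- \frac{737075855}{64} \approx -1.1517 \cdot 10^{7}$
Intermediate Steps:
$V{\left(J,Q \right)} = - \frac{19 \left(-35 + 14 J\right)}{J}$ ($V{\left(J,Q \right)} = \frac{-35 + 14 J}{J \left(- \frac{1}{19}\right)} = \frac{-35 + 14 J}{\left(- \frac{1}{19}\right) J} = \left(-35 + 14 J\right) \left(- \frac{19}{J}\right) = - \frac{19 \left(-35 + 14 J\right)}{J}$)
$p = -11527182$ ($p = \left(-843\right) 13674 = -11527182$)
$\left(11708 + p\right) + V{\left(\frac{64}{-103},-164 \right)} = \left(11708 - 11527182\right) + \left(-266 + \frac{665}{64 \frac{1}{-103}}\right) = -11515474 + \left(-266 + \frac{665}{64 \left(- \frac{1}{103}\right)}\right) = -11515474 + \left(-266 + \frac{665}{- \frac{64}{103}}\right) = -11515474 + \left(-266 + 665 \left(- \frac{103}{64}\right)\right) = -11515474 - \frac{85519}{64} = - \frac{737075855}{64}$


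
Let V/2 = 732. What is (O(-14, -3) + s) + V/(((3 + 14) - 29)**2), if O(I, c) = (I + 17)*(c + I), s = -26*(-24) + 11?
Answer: 3565/6 ≈ 594.17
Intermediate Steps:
V = 1464 (V = 2*732 = 1464)
s = 635 (s = 624 + 11 = 635)
O(I, c) = (17 + I)*(I + c)
(O(-14, -3) + s) + V/(((3 + 14) - 29)**2) = (((-14)**2 + 17*(-14) + 17*(-3) - 14*(-3)) + 635) + 1464/(((3 + 14) - 29)**2) = ((196 - 238 - 51 + 42) + 635) + 1464/((17 - 29)**2) = (-51 + 635) + 1464/((-12)**2) = 584 + 1464/144 = 584 + 1464*(1/144) = 584 + 61/6 = 3565/6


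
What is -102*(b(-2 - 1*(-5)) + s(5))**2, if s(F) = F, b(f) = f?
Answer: -6528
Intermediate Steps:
-102*(b(-2 - 1*(-5)) + s(5))**2 = -102*((-2 - 1*(-5)) + 5)**2 = -102*((-2 + 5) + 5)**2 = -102*(3 + 5)**2 = -102*8**2 = -102*64 = -6528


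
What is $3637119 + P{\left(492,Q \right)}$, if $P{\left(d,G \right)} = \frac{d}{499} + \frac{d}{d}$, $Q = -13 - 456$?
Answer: $\frac{1814923372}{499} \approx 3.6371 \cdot 10^{6}$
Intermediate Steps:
$Q = -469$ ($Q = -13 - 456 = -469$)
$P{\left(d,G \right)} = 1 + \frac{d}{499}$ ($P{\left(d,G \right)} = d \frac{1}{499} + 1 = \frac{d}{499} + 1 = 1 + \frac{d}{499}$)
$3637119 + P{\left(492,Q \right)} = 3637119 + \left(1 + \frac{1}{499} \cdot 492\right) = 3637119 + \left(1 + \frac{492}{499}\right) = 3637119 + \frac{991}{499} = \frac{1814923372}{499}$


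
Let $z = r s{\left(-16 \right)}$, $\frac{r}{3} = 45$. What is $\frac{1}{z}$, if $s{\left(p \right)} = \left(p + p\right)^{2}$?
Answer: $\frac{1}{138240} \approx 7.2338 \cdot 10^{-6}$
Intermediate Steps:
$r = 135$ ($r = 3 \cdot 45 = 135$)
$s{\left(p \right)} = 4 p^{2}$ ($s{\left(p \right)} = \left(2 p\right)^{2} = 4 p^{2}$)
$z = 138240$ ($z = 135 \cdot 4 \left(-16\right)^{2} = 135 \cdot 4 \cdot 256 = 135 \cdot 1024 = 138240$)
$\frac{1}{z} = \frac{1}{138240}$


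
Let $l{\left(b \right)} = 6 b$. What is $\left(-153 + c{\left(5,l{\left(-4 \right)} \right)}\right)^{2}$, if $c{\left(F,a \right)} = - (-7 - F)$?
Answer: $19881$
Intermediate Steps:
$c{\left(F,a \right)} = 7 + F$
$\left(-153 + c{\left(5,l{\left(-4 \right)} \right)}\right)^{2} = \left(-153 + \left(7 + 5\right)\right)^{2} = \left(-153 + 12\right)^{2} = \left(-141\right)^{2} = 19881$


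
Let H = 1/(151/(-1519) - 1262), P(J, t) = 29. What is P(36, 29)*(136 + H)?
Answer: 7561112725/1917129 ≈ 3944.0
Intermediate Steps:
H = -1519/1917129 (H = 1/(151*(-1/1519) - 1262) = 1/(-151/1519 - 1262) = 1/(-1917129/1519) = -1519/1917129 ≈ -0.00079233)
P(36, 29)*(136 + H) = 29*(136 - 1519/1917129) = 29*(260728025/1917129) = 7561112725/1917129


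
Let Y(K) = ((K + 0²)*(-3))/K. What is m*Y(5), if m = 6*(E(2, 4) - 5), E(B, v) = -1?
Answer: 108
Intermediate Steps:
Y(K) = -3 (Y(K) = ((K + 0)*(-3))/K = (K*(-3))/K = (-3*K)/K = -3)
m = -36 (m = 6*(-1 - 5) = 6*(-6) = -36)
m*Y(5) = -36*(-3) = 108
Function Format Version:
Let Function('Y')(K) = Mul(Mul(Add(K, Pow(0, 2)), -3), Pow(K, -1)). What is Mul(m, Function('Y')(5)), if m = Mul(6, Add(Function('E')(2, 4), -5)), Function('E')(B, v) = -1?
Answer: 108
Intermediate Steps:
Function('Y')(K) = -3 (Function('Y')(K) = Mul(Mul(Add(K, 0), -3), Pow(K, -1)) = Mul(Mul(K, -3), Pow(K, -1)) = Mul(Mul(-3, K), Pow(K, -1)) = -3)
m = -36 (m = Mul(6, Add(-1, -5)) = Mul(6, -6) = -36)
Mul(m, Function('Y')(5)) = Mul(-36, -3) = 108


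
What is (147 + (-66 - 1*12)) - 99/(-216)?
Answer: 1667/24 ≈ 69.458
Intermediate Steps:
(147 + (-66 - 1*12)) - 99/(-216) = (147 + (-66 - 12)) - 99*(-1/216) = (147 - 78) + 11/24 = 69 + 11/24 = 1667/24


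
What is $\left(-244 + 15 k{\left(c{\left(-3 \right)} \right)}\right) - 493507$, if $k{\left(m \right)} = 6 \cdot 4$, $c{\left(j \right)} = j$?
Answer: $-493391$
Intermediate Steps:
$k{\left(m \right)} = 24$
$\left(-244 + 15 k{\left(c{\left(-3 \right)} \right)}\right) - 493507 = \left(-244 + 15 \cdot 24\right) - 493507 = \left(-244 + 360\right) - 493507 = 116 - 493507 = -493391$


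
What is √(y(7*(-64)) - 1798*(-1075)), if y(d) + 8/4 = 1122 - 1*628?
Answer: √1933342 ≈ 1390.4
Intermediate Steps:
y(d) = 492 (y(d) = -2 + (1122 - 1*628) = -2 + (1122 - 628) = -2 + 494 = 492)
√(y(7*(-64)) - 1798*(-1075)) = √(492 - 1798*(-1075)) = √(492 + 1932850) = √1933342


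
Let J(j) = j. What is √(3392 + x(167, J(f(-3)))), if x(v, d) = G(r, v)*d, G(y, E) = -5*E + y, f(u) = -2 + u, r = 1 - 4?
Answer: √7582 ≈ 87.075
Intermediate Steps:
r = -3
G(y, E) = y - 5*E
x(v, d) = d*(-3 - 5*v) (x(v, d) = (-3 - 5*v)*d = d*(-3 - 5*v))
√(3392 + x(167, J(f(-3)))) = √(3392 - (-2 - 3)*(3 + 5*167)) = √(3392 - 1*(-5)*(3 + 835)) = √(3392 - 1*(-5)*838) = √(3392 + 4190) = √7582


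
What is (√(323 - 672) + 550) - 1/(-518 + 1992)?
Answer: 810699/1474 + I*√349 ≈ 550.0 + 18.682*I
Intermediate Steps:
(√(323 - 672) + 550) - 1/(-518 + 1992) = (√(-349) + 550) - 1/1474 = (I*√349 + 550) - 1*1/1474 = (550 + I*√349) - 1/1474 = 810699/1474 + I*√349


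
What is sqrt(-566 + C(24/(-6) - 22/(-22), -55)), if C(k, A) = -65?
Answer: I*sqrt(631) ≈ 25.12*I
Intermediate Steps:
sqrt(-566 + C(24/(-6) - 22/(-22), -55)) = sqrt(-566 - 65) = sqrt(-631) = I*sqrt(631)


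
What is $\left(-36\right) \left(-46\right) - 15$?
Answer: $1641$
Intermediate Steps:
$\left(-36\right) \left(-46\right) - 15 = 1656 - 15 = 1641$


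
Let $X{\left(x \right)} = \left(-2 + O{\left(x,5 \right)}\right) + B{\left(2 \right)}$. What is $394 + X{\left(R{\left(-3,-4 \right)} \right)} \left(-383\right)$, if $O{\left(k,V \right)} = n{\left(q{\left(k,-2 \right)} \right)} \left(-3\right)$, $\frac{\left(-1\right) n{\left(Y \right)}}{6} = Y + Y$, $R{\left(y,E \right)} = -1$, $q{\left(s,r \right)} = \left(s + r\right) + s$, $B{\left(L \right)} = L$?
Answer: $55546$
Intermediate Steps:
$q{\left(s,r \right)} = r + 2 s$ ($q{\left(s,r \right)} = \left(r + s\right) + s = r + 2 s$)
$n{\left(Y \right)} = - 12 Y$ ($n{\left(Y \right)} = - 6 \left(Y + Y\right) = - 6 \cdot 2 Y = - 12 Y$)
$O{\left(k,V \right)} = -72 + 72 k$ ($O{\left(k,V \right)} = - 12 \left(-2 + 2 k\right) \left(-3\right) = \left(24 - 24 k\right) \left(-3\right) = -72 + 72 k$)
$X{\left(x \right)} = -72 + 72 x$ ($X{\left(x \right)} = \left(-2 + \left(-72 + 72 x\right)\right) + 2 = \left(-74 + 72 x\right) + 2 = -72 + 72 x$)
$394 + X{\left(R{\left(-3,-4 \right)} \right)} \left(-383\right) = 394 + \left(-72 + 72 \left(-1\right)\right) \left(-383\right) = 394 + \left(-72 - 72\right) \left(-383\right) = 394 - -55152 = 394 + 55152 = 55546$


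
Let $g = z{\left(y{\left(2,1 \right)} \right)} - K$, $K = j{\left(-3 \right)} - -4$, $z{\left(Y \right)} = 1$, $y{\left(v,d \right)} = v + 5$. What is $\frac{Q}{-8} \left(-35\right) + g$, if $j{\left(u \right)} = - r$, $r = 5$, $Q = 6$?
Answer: $\frac{113}{4} \approx 28.25$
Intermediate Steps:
$y{\left(v,d \right)} = 5 + v$
$j{\left(u \right)} = -5$ ($j{\left(u \right)} = \left(-1\right) 5 = -5$)
$K = -1$ ($K = -5 - -4 = -5 + 4 = -1$)
$g = 2$ ($g = 1 - -1 = 1 + 1 = 2$)
$\frac{Q}{-8} \left(-35\right) + g = \frac{6}{-8} \left(-35\right) + 2 = 6 \left(- \frac{1}{8}\right) \left(-35\right) + 2 = \left(- \frac{3}{4}\right) \left(-35\right) + 2 = \frac{105}{4} + 2 = \frac{113}{4}$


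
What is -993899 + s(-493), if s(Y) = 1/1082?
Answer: -1075398717/1082 ≈ -9.9390e+5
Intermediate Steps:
s(Y) = 1/1082
-993899 + s(-493) = -993899 + 1/1082 = -1075398717/1082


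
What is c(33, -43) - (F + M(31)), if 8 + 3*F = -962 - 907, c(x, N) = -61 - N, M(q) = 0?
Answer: 1823/3 ≈ 607.67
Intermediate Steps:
F = -1877/3 (F = -8/3 + (-962 - 907)/3 = -8/3 + (1/3)*(-1869) = -8/3 - 623 = -1877/3 ≈ -625.67)
c(33, -43) - (F + M(31)) = (-61 - 1*(-43)) - (-1877/3 + 0) = (-61 + 43) - 1*(-1877/3) = -18 + 1877/3 = 1823/3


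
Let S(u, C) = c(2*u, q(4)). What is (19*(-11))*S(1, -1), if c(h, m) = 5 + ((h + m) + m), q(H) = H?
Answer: -3135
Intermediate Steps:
c(h, m) = 5 + h + 2*m (c(h, m) = 5 + (h + 2*m) = 5 + h + 2*m)
S(u, C) = 13 + 2*u (S(u, C) = 5 + 2*u + 2*4 = 5 + 2*u + 8 = 13 + 2*u)
(19*(-11))*S(1, -1) = (19*(-11))*(13 + 2*1) = -209*(13 + 2) = -209*15 = -3135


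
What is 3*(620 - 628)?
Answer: -24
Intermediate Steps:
3*(620 - 628) = 3*(-8) = -24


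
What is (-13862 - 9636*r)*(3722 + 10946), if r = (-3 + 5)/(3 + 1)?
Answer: -273998240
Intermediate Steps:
r = 1/2 (r = 2/4 = 2*(1/4) = 1/2 ≈ 0.50000)
(-13862 - 9636*r)*(3722 + 10946) = (-13862 - 9636*1/2)*(3722 + 10946) = (-13862 - 4818)*14668 = -18680*14668 = -273998240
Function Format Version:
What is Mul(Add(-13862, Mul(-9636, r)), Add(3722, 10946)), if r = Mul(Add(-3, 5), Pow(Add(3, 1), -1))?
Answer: -273998240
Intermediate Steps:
r = Rational(1, 2) (r = Mul(2, Pow(4, -1)) = Mul(2, Rational(1, 4)) = Rational(1, 2) ≈ 0.50000)
Mul(Add(-13862, Mul(-9636, r)), Add(3722, 10946)) = Mul(Add(-13862, Mul(-9636, Rational(1, 2))), Add(3722, 10946)) = Mul(Add(-13862, -4818), 14668) = Mul(-18680, 14668) = -273998240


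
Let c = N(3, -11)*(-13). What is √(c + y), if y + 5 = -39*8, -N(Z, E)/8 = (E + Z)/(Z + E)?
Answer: I*√213 ≈ 14.595*I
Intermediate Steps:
N(Z, E) = -8 (N(Z, E) = -8*(E + Z)/(Z + E) = -8*(E + Z)/(E + Z) = -8*1 = -8)
y = -317 (y = -5 - 39*8 = -5 - 1*312 = -5 - 312 = -317)
c = 104 (c = -8*(-13) = 104)
√(c + y) = √(104 - 317) = √(-213) = I*√213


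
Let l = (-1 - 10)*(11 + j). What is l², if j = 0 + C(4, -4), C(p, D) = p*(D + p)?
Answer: 14641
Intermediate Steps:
j = 0 (j = 0 + 4*(-4 + 4) = 0 + 4*0 = 0 + 0 = 0)
l = -121 (l = (-1 - 10)*(11 + 0) = -11*11 = -121)
l² = (-121)² = 14641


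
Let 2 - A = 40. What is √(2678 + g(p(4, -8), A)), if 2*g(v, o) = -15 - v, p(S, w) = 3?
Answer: √2669 ≈ 51.662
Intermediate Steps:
A = -38 (A = 2 - 1*40 = 2 - 40 = -38)
g(v, o) = -15/2 - v/2 (g(v, o) = (-15 - v)/2 = -15/2 - v/2)
√(2678 + g(p(4, -8), A)) = √(2678 + (-15/2 - ½*3)) = √(2678 + (-15/2 - 3/2)) = √(2678 - 9) = √2669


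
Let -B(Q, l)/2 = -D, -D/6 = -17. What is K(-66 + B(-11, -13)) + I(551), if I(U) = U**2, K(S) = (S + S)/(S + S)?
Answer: 303602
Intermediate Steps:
D = 102 (D = -6*(-17) = 102)
B(Q, l) = 204 (B(Q, l) = -(-2)*102 = -2*(-102) = 204)
K(S) = 1 (K(S) = (2*S)/((2*S)) = (2*S)*(1/(2*S)) = 1)
K(-66 + B(-11, -13)) + I(551) = 1 + 551**2 = 1 + 303601 = 303602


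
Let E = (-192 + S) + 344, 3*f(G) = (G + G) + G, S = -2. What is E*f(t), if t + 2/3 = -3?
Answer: -550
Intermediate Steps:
t = -11/3 (t = -⅔ - 3 = -11/3 ≈ -3.6667)
f(G) = G (f(G) = ((G + G) + G)/3 = (2*G + G)/3 = (3*G)/3 = G)
E = 150 (E = (-192 - 2) + 344 = -194 + 344 = 150)
E*f(t) = 150*(-11/3) = -550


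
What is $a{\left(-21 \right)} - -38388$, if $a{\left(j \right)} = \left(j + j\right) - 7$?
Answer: $38339$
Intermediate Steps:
$a{\left(j \right)} = -7 + 2 j$ ($a{\left(j \right)} = 2 j - 7 = -7 + 2 j$)
$a{\left(-21 \right)} - -38388 = \left(-7 + 2 \left(-21\right)\right) - -38388 = \left(-7 - 42\right) + 38388 = -49 + 38388 = 38339$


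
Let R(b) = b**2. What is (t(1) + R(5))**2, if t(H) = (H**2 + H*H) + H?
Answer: 784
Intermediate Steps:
t(H) = H + 2*H**2 (t(H) = (H**2 + H**2) + H = 2*H**2 + H = H + 2*H**2)
(t(1) + R(5))**2 = (1*(1 + 2*1) + 5**2)**2 = (1*(1 + 2) + 25)**2 = (1*3 + 25)**2 = (3 + 25)**2 = 28**2 = 784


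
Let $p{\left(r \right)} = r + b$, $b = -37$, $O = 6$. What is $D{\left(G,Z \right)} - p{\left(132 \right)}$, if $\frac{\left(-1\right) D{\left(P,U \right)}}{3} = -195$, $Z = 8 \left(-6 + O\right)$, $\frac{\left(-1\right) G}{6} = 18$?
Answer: $490$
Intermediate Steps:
$G = -108$ ($G = \left(-6\right) 18 = -108$)
$p{\left(r \right)} = -37 + r$ ($p{\left(r \right)} = r - 37 = -37 + r$)
$Z = 0$ ($Z = 8 \left(-6 + 6\right) = 8 \cdot 0 = 0$)
$D{\left(P,U \right)} = 585$ ($D{\left(P,U \right)} = \left(-3\right) \left(-195\right) = 585$)
$D{\left(G,Z \right)} - p{\left(132 \right)} = 585 - \left(-37 + 132\right) = 585 - 95 = 490$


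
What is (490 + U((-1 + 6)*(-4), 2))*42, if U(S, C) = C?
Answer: 20664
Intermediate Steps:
(490 + U((-1 + 6)*(-4), 2))*42 = (490 + 2)*42 = 492*42 = 20664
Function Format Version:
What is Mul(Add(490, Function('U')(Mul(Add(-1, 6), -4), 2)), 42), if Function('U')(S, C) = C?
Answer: 20664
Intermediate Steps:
Mul(Add(490, Function('U')(Mul(Add(-1, 6), -4), 2)), 42) = Mul(Add(490, 2), 42) = Mul(492, 42) = 20664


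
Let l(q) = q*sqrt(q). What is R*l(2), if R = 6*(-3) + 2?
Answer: -32*sqrt(2) ≈ -45.255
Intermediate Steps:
l(q) = q**(3/2)
R = -16 (R = -18 + 2 = -16)
R*l(2) = -32*sqrt(2)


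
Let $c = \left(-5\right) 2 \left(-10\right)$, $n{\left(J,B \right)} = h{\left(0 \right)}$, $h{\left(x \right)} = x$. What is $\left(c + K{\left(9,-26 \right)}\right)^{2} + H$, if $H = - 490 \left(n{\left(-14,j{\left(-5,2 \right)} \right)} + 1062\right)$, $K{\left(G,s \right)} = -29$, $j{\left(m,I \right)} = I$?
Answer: $-515339$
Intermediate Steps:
$n{\left(J,B \right)} = 0$
$c = 100$ ($c = \left(-10\right) \left(-10\right) = 100$)
$H = -520380$ ($H = - 490 \left(0 + 1062\right) = \left(-490\right) 1062 = -520380$)
$\left(c + K{\left(9,-26 \right)}\right)^{2} + H = \left(100 - 29\right)^{2} - 520380 = 71^{2} - 520380 = 5041 - 520380 = -515339$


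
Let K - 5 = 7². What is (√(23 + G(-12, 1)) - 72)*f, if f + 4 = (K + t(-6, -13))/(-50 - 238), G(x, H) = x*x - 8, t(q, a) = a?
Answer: 1193/4 - 1193*√159/288 ≈ 246.02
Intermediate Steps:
K = 54 (K = 5 + 7² = 5 + 49 = 54)
G(x, H) = -8 + x² (G(x, H) = x² - 8 = -8 + x²)
f = -1193/288 (f = -4 + (54 - 13)/(-50 - 238) = -4 + 41/(-288) = -4 + 41*(-1/288) = -4 - 41/288 = -1193/288 ≈ -4.1424)
(√(23 + G(-12, 1)) - 72)*f = (√(23 + (-8 + (-12)²)) - 72)*(-1193/288) = (√(23 + (-8 + 144)) - 72)*(-1193/288) = (√(23 + 136) - 72)*(-1193/288) = (√159 - 72)*(-1193/288) = (-72 + √159)*(-1193/288) = 1193/4 - 1193*√159/288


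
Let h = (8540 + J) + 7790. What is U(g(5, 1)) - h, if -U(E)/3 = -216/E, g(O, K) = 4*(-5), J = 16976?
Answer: -166692/5 ≈ -33338.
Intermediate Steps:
g(O, K) = -20
U(E) = 648/E (U(E) = -(-648)/E = 648/E)
h = 33306 (h = (8540 + 16976) + 7790 = 25516 + 7790 = 33306)
U(g(5, 1)) - h = 648/(-20) - 1*33306 = 648*(-1/20) - 33306 = -162/5 - 33306 = -166692/5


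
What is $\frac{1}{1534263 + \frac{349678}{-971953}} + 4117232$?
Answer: $\frac{6139744717065231905}{1491231175961} \approx 4.1172 \cdot 10^{6}$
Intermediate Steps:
$\frac{1}{1534263 + \frac{349678}{-971953}} + 4117232 = \frac{1}{1534263 + 349678 \left(- \frac{1}{971953}\right)} + 4117232 = \frac{1}{1534263 - \frac{349678}{971953}} + 4117232 = \frac{1}{\frac{1491231175961}{971953}} + 4117232 = \frac{971953}{1491231175961} + 4117232 = \frac{6139744717065231905}{1491231175961}$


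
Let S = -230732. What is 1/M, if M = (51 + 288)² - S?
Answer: 1/345653 ≈ 2.8931e-6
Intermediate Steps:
M = 345653 (M = (51 + 288)² - 1*(-230732) = 339² + 230732 = 114921 + 230732 = 345653)
1/M = 1/345653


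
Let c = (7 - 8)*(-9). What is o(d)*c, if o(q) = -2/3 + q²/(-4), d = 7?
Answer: -465/4 ≈ -116.25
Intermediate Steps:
c = 9 (c = -1*(-9) = 9)
o(q) = -⅔ - q²/4 (o(q) = -2*⅓ + q²*(-¼) = -⅔ - q²/4)
o(d)*c = (-⅔ - ¼*7²)*9 = (-⅔ - ¼*49)*9 = (-⅔ - 49/4)*9 = -155/12*9 = -465/4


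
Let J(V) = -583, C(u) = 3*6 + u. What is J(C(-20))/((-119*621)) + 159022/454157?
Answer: 12016340309/33561748143 ≈ 0.35804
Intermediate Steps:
C(u) = 18 + u
J(C(-20))/((-119*621)) + 159022/454157 = -583/((-119*621)) + 159022/454157 = -583/(-73899) + 159022*(1/454157) = -583*(-1/73899) + 159022/454157 = 583/73899 + 159022/454157 = 12016340309/33561748143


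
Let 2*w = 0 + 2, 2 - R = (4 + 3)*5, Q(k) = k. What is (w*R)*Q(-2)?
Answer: 66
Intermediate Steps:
R = -33 (R = 2 - (4 + 3)*5 = 2 - 7*5 = 2 - 1*35 = 2 - 35 = -33)
w = 1 (w = (0 + 2)/2 = (1/2)*2 = 1)
(w*R)*Q(-2) = (1*(-33))*(-2) = -33*(-2) = 66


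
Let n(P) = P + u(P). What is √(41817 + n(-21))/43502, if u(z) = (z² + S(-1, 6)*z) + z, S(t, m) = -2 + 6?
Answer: √10533/21751 ≈ 0.0047184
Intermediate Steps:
S(t, m) = 4
u(z) = z² + 5*z (u(z) = (z² + 4*z) + z = z² + 5*z)
n(P) = P + P*(5 + P)
√(41817 + n(-21))/43502 = √(41817 - 21*(6 - 21))/43502 = √(41817 - 21*(-15))*(1/43502) = √(41817 + 315)*(1/43502) = √42132*(1/43502) = (2*√10533)*(1/43502) = √10533/21751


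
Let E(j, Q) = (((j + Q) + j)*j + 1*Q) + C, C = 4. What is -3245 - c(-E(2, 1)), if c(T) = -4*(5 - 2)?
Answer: -3233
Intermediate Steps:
E(j, Q) = 4 + Q + j*(Q + 2*j) (E(j, Q) = (((j + Q) + j)*j + 1*Q) + 4 = (((Q + j) + j)*j + Q) + 4 = ((Q + 2*j)*j + Q) + 4 = (j*(Q + 2*j) + Q) + 4 = (Q + j*(Q + 2*j)) + 4 = 4 + Q + j*(Q + 2*j))
c(T) = -12 (c(T) = -4*3 = -12)
-3245 - c(-E(2, 1)) = -3245 - 1*(-12) = -3245 + 12 = -3233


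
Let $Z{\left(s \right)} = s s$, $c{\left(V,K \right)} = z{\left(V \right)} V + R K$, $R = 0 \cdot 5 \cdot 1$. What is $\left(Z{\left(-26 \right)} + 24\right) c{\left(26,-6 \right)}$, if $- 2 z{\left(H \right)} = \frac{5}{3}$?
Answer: $- \frac{45500}{3} \approx -15167.0$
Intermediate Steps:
$z{\left(H \right)} = - \frac{5}{6}$ ($z{\left(H \right)} = - \frac{5 \cdot \frac{1}{3}}{2} = \left(- \frac{1}{2}\right) \frac{5}{3} = - \frac{5}{6}$)
$R = 0$ ($R = 0 \cdot 1 = 0$)
$c{\left(V,K \right)} = - \frac{5 V}{6}$ ($c{\left(V,K \right)} = - \frac{5 V}{6} + 0 K = - \frac{5 V}{6} + 0 = - \frac{5 V}{6}$)
$Z{\left(s \right)} = s^{2}$
$\left(Z{\left(-26 \right)} + 24\right) c{\left(26,-6 \right)} = \left(\left(-26\right)^{2} + 24\right) \left(\left(- \frac{5}{6}\right) 26\right) = \left(676 + 24\right) \left(- \frac{65}{3}\right) = 700 \left(- \frac{65}{3}\right) = - \frac{45500}{3}$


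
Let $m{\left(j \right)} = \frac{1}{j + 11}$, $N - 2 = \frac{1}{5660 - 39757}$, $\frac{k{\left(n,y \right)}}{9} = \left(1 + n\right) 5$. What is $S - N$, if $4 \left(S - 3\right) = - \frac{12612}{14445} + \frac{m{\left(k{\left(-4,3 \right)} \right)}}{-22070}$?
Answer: $\frac{280993409279923}{359440050301920} \approx 0.78175$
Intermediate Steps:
$k{\left(n,y \right)} = 45 + 45 n$ ($k{\left(n,y \right)} = 9 \left(1 + n\right) 5 = 9 \left(5 + 5 n\right) = 45 + 45 n$)
$N = \frac{68193}{34097}$ ($N = 2 + \frac{1}{5660 - 39757} = 2 + \frac{1}{-34097} = 2 - \frac{1}{34097} = \frac{68193}{34097} \approx 2.0$)
$m{\left(j \right)} = \frac{1}{11 + j}$
$S = \frac{29324074499}{10541691360}$ ($S = 3 + \frac{- \frac{12612}{14445} + \frac{1}{\left(11 + \left(45 + 45 \left(-4\right)\right)\right) \left(-22070\right)}}{4} = 3 + \frac{\left(-12612\right) \frac{1}{14445} + \frac{1}{11 + \left(45 - 180\right)} \left(- \frac{1}{22070}\right)}{4} = 3 + \frac{- \frac{4204}{4815} + \frac{1}{11 - 135} \left(- \frac{1}{22070}\right)}{4} = 3 + \frac{- \frac{4204}{4815} + \frac{1}{-124} \left(- \frac{1}{22070}\right)}{4} = 3 + \frac{- \frac{4204}{4815} - - \frac{1}{2736680}}{4} = 3 + \frac{- \frac{4204}{4815} + \frac{1}{2736680}}{4} = 3 + \frac{1}{4} \left(- \frac{2300999581}{2635422840}\right) = 3 - \frac{2300999581}{10541691360} = \frac{29324074499}{10541691360} \approx 2.7817$)
$S - N = \frac{29324074499}{10541691360} - \frac{68193}{34097} = \frac{280993409279923}{359440050301920}$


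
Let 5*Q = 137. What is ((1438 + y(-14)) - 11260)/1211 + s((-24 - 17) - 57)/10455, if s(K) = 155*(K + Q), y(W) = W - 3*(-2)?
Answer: -116024623/12661005 ≈ -9.1639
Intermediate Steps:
Q = 137/5 (Q = (⅕)*137 = 137/5 ≈ 27.400)
y(W) = 6 + W (y(W) = W + 6 = 6 + W)
s(K) = 4247 + 155*K (s(K) = 155*(K + 137/5) = 155*(137/5 + K) = 4247 + 155*K)
((1438 + y(-14)) - 11260)/1211 + s((-24 - 17) - 57)/10455 = ((1438 + (6 - 14)) - 11260)/1211 + (4247 + 155*((-24 - 17) - 57))/10455 = ((1438 - 8) - 11260)*(1/1211) + (4247 + 155*(-41 - 57))*(1/10455) = (1430 - 11260)*(1/1211) + (4247 + 155*(-98))*(1/10455) = -9830*1/1211 + (4247 - 15190)*(1/10455) = -9830/1211 - 10943*1/10455 = -9830/1211 - 10943/10455 = -116024623/12661005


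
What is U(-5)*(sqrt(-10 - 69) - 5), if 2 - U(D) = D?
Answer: -35 + 7*I*sqrt(79) ≈ -35.0 + 62.217*I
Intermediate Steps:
U(D) = 2 - D
U(-5)*(sqrt(-10 - 69) - 5) = (2 - 1*(-5))*(sqrt(-10 - 69) - 5) = (2 + 5)*(sqrt(-79) - 5) = 7*(I*sqrt(79) - 5) = 7*(-5 + I*sqrt(79)) = -35 + 7*I*sqrt(79)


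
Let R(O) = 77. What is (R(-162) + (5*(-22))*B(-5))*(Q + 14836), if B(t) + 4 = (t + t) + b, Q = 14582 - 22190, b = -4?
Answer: 14867996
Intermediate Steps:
Q = -7608
B(t) = -8 + 2*t (B(t) = -4 + ((t + t) - 4) = -4 + (2*t - 4) = -4 + (-4 + 2*t) = -8 + 2*t)
(R(-162) + (5*(-22))*B(-5))*(Q + 14836) = (77 + (5*(-22))*(-8 + 2*(-5)))*(-7608 + 14836) = (77 - 110*(-8 - 10))*7228 = (77 - 110*(-18))*7228 = (77 + 1980)*7228 = 2057*7228 = 14867996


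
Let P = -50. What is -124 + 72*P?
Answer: -3724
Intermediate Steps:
-124 + 72*P = -124 + 72*(-50) = -124 - 3600 = -3724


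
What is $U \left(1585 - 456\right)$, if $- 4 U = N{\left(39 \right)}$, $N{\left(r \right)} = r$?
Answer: $- \frac{44031}{4} \approx -11008.0$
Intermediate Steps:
$U = - \frac{39}{4}$ ($U = \left(- \frac{1}{4}\right) 39 = - \frac{39}{4} \approx -9.75$)
$U \left(1585 - 456\right) = - \frac{39 \left(1585 - 456\right)}{4} = \left(- \frac{39}{4}\right) 1129 = - \frac{44031}{4}$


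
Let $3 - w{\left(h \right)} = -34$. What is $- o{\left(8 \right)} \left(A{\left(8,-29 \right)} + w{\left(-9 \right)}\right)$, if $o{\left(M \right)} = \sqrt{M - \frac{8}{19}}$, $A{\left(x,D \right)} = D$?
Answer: $- \frac{96 \sqrt{19}}{19} \approx -22.024$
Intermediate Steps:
$w{\left(h \right)} = 37$ ($w{\left(h \right)} = 3 - -34 = 3 + 34 = 37$)
$o{\left(M \right)} = \sqrt{- \frac{8}{19} + M}$ ($o{\left(M \right)} = \sqrt{M - \frac{8}{19}} = \sqrt{- \frac{8}{19} + M}$)
$- o{\left(8 \right)} \left(A{\left(8,-29 \right)} + w{\left(-9 \right)}\right) = - \frac{\sqrt{-152 + 361 \cdot 8}}{19} \left(-29 + 37\right) = - \frac{\sqrt{-152 + 2888}}{19} \cdot 8 = - \frac{\sqrt{2736}}{19} \cdot 8 = - \frac{12 \sqrt{19}}{19} \cdot 8 = - \frac{96 \sqrt{19}}{19}$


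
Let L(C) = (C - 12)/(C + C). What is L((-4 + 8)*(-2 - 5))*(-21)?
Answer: -15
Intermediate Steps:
L(C) = (-12 + C)/(2*C) (L(C) = (-12 + C)/((2*C)) = (-12 + C)*(1/(2*C)) = (-12 + C)/(2*C))
L((-4 + 8)*(-2 - 5))*(-21) = ((-12 + (-4 + 8)*(-2 - 5))/(2*(((-4 + 8)*(-2 - 5)))))*(-21) = ((-12 + 4*(-7))/(2*((4*(-7)))))*(-21) = ((½)*(-12 - 28)/(-28))*(-21) = ((½)*(-1/28)*(-40))*(-21) = (5/7)*(-21) = -15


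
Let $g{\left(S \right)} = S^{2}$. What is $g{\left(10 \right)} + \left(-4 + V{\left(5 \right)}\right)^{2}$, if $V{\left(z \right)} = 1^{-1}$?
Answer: $109$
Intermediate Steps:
$V{\left(z \right)} = 1$
$g{\left(10 \right)} + \left(-4 + V{\left(5 \right)}\right)^{2} = 10^{2} + \left(-4 + 1\right)^{2} = 100 + \left(-3\right)^{2} = 100 + 9 = 109$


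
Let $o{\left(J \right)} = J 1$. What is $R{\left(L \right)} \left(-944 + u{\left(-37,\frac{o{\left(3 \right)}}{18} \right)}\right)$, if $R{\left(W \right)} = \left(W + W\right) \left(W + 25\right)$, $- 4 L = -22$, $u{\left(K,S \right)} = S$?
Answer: $- \frac{3799873}{12} \approx -3.1666 \cdot 10^{5}$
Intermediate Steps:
$o{\left(J \right)} = J$
$L = \frac{11}{2}$ ($L = \left(- \frac{1}{4}\right) \left(-22\right) = \frac{11}{2} \approx 5.5$)
$R{\left(W \right)} = 2 W \left(25 + W\right)$
$R{\left(L \right)} \left(-944 + u{\left(-37,\frac{o{\left(3 \right)}}{18} \right)}\right) = 2 \cdot \frac{11}{2} \left(25 + \frac{11}{2}\right) \left(-944 + \frac{3}{18}\right) = 2 \cdot \frac{11}{2} \cdot \frac{61}{2} \left(-944 + 3 \cdot \frac{1}{18}\right) = \frac{671 \left(-944 + \frac{1}{6}\right)}{2} = \frac{671}{2} \left(- \frac{5663}{6}\right) = - \frac{3799873}{12}$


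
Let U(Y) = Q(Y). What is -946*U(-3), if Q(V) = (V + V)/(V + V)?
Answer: -946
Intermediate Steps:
Q(V) = 1 (Q(V) = (2*V)/((2*V)) = (2*V)*(1/(2*V)) = 1)
U(Y) = 1
-946*U(-3) = -946*1 = -946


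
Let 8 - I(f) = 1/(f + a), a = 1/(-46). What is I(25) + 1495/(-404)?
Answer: 1977229/464196 ≈ 4.2595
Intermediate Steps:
a = -1/46 ≈ -0.021739
I(f) = 8 - 1/(-1/46 + f) (I(f) = 8 - 1/(f - 1/46) = 8 - 1/(-1/46 + f))
I(25) + 1495/(-404) = 2*(-27 + 184*25)/(-1 + 46*25) + 1495/(-404) = 2*(-27 + 4600)/(-1 + 1150) + 1495*(-1/404) = 2*4573/1149 - 1495/404 = 2*(1/1149)*4573 - 1495/404 = 9146/1149 - 1495/404 = 1977229/464196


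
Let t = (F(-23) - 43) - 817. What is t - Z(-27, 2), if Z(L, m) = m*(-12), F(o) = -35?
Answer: -871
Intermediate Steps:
t = -895 (t = (-35 - 43) - 817 = -78 - 817 = -895)
Z(L, m) = -12*m
t - Z(-27, 2) = -895 - (-12)*2 = -895 - 1*(-24) = -895 + 24 = -871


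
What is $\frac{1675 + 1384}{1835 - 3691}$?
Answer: $- \frac{3059}{1856} \approx -1.6482$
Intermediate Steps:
$\frac{1675 + 1384}{1835 - 3691} = \frac{3059}{-1856} = 3059 \left(- \frac{1}{1856}\right) = - \frac{3059}{1856}$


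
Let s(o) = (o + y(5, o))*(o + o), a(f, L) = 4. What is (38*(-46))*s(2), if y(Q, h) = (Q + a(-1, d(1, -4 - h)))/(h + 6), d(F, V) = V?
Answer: -21850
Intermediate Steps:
y(Q, h) = (4 + Q)/(6 + h) (y(Q, h) = (Q + 4)/(h + 6) = (4 + Q)/(6 + h))
s(o) = 2*o*(o + 9/(6 + o)) (s(o) = (o + (4 + 5)/(6 + o))*(o + o) = (o + 9/(6 + o))*(2*o) = 2*o*(o + 9/(6 + o)))
(38*(-46))*s(2) = (38*(-46))*(2*2*(9 + 2*(6 + 2))/(6 + 2)) = -3496*2*(9 + 2*8)/8 = -3496*2*(9 + 16)/8 = -3496*2*25/8 = -1748*25/2 = -21850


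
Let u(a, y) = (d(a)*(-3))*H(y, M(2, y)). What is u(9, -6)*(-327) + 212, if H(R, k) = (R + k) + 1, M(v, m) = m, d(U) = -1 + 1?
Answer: 212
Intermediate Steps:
d(U) = 0
H(R, k) = 1 + R + k
u(a, y) = 0 (u(a, y) = (0*(-3))*(1 + y + y) = 0*(1 + 2*y) = 0)
u(9, -6)*(-327) + 212 = 0*(-327) + 212 = 0 + 212 = 212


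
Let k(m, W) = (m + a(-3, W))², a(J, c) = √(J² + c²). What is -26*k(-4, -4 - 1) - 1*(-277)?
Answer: -1023 + 208*√34 ≈ 189.84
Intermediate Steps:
k(m, W) = (m + √(9 + W²))² (k(m, W) = (m + √((-3)² + W²))² = (m + √(9 + W²))²)
-26*k(-4, -4 - 1) - 1*(-277) = -26*(-4 + √(9 + (-4 - 1)²))² - 1*(-277) = -26*(-4 + √(9 + (-5)²))² + 277 = -26*(-4 + √(9 + 25))² + 277 = -26*(-4 + √34)² + 277 = 277 - 26*(-4 + √34)²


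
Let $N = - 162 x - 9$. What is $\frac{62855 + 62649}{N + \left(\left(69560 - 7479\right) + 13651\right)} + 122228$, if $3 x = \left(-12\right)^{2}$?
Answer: $\frac{8305151420}{67947} \approx 1.2223 \cdot 10^{5}$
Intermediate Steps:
$x = 48$ ($x = \frac{\left(-12\right)^{2}}{3} = \frac{1}{3} \cdot 144 = 48$)
$N = -7785$ ($N = \left(-162\right) 48 - 9 = -7776 - 9 = -7785$)
$\frac{62855 + 62649}{N + \left(\left(69560 - 7479\right) + 13651\right)} + 122228 = \frac{62855 + 62649}{-7785 + \left(\left(69560 - 7479\right) + 13651\right)} + 122228 = \frac{125504}{-7785 + \left(62081 + 13651\right)} + 122228 = \frac{125504}{-7785 + 75732} + 122228 = \frac{125504}{67947} + 122228 = \frac{8305151420}{67947}$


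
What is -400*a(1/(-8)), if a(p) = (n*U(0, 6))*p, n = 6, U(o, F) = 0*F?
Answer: 0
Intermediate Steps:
U(o, F) = 0
a(p) = 0 (a(p) = (6*0)*p = 0*p = 0)
-400*a(1/(-8)) = -400*0 = -1*0 = 0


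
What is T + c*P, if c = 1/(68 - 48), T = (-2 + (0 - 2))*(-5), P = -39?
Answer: 361/20 ≈ 18.050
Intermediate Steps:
T = 20 (T = (-2 - 2)*(-5) = -4*(-5) = 20)
c = 1/20 ≈ 0.050000
T + c*P = 20 + (1/20)*(-39) = 20 - 39/20 = 361/20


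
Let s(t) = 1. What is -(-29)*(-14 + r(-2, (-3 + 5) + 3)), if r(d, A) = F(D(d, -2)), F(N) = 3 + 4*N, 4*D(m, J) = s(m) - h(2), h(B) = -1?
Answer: -261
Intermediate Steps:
D(m, J) = ½ (D(m, J) = (1 - 1*(-1))/4 = (1 + 1)/4 = (¼)*2 = ½)
r(d, A) = 5 (r(d, A) = 3 + 4*(½) = 3 + 2 = 5)
-(-29)*(-14 + r(-2, (-3 + 5) + 3)) = -(-29)*(-14 + 5) = -(-29)*(-9) = -1*261 = -261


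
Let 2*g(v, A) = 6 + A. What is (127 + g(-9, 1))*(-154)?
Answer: -20097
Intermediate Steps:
g(v, A) = 3 + A/2 (g(v, A) = (6 + A)/2 = 3 + A/2)
(127 + g(-9, 1))*(-154) = (127 + (3 + (½)*1))*(-154) = (127 + (3 + ½))*(-154) = (127 + 7/2)*(-154) = (261/2)*(-154) = -20097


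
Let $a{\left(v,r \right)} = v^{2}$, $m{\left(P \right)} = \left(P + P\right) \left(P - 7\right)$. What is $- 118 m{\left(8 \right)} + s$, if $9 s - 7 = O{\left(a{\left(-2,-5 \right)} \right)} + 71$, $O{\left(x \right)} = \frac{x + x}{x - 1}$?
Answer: $- \frac{50734}{27} \approx -1879.0$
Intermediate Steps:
$m{\left(P \right)} = 2 P \left(-7 + P\right)$
$O{\left(x \right)} = \frac{2 x}{-1 + x}$
$s = \frac{242}{27}$ ($s = \frac{7}{9} + \frac{\frac{2 \left(-2\right)^{2}}{-1 + \left(-2\right)^{2}} + 71}{9} = \frac{7}{9} + \frac{2 \cdot 4 \frac{1}{-1 + 4} + 71}{9} = \frac{7}{9} + \frac{2 \cdot 4 \cdot \frac{1}{3} + 71}{9} = \frac{7}{9} + \frac{\frac{8}{3} + 71}{9} = \frac{7}{9} + \frac{1}{9} \cdot \frac{221}{3} = \frac{7}{9} + \frac{221}{27} = \frac{242}{27} \approx 8.963$)
$- 118 m{\left(8 \right)} + s = - 118 \cdot 2 \cdot 8 \left(-7 + 8\right) + \frac{242}{27} = - 118 \cdot 2 \cdot 8 \cdot 1 + \frac{242}{27} = \left(-118\right) 16 + \frac{242}{27} = -1888 + \frac{242}{27} = - \frac{50734}{27}$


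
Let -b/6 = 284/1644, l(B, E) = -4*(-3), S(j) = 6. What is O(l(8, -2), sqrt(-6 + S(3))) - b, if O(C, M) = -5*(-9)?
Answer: 6307/137 ≈ 46.036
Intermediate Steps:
l(B, E) = 12
b = -142/137 (b = -1704/1644 = -6*71/411 = -142/137 ≈ -1.0365)
O(C, M) = 45
O(l(8, -2), sqrt(-6 + S(3))) - b = 45 - 1*(-142/137) = 45 + 142/137 = 6307/137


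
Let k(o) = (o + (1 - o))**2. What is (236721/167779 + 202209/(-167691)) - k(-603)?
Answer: -7455156963/9378342763 ≈ -0.79493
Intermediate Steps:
k(o) = 1 (k(o) = 1**2 = 1)
(236721/167779 + 202209/(-167691)) - k(-603) = (236721/167779 + 202209/(-167691)) - 1*1 = (236721*(1/167779) + 202209*(-1/167691)) - 1 = (236721/167779 - 67403/55897) - 1 = 1923185800/9378342763 - 1 = -7455156963/9378342763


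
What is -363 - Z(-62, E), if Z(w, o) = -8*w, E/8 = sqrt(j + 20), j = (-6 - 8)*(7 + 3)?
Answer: -859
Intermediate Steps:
j = -140 (j = -14*10 = -140)
E = 16*I*sqrt(30) (E = 8*sqrt(-140 + 20) = 8*sqrt(-120) = 8*(2*I*sqrt(30)) = 16*I*sqrt(30) ≈ 87.636*I)
-363 - Z(-62, E) = -363 - (-8)*(-62) = -363 - 1*496 = -363 - 496 = -859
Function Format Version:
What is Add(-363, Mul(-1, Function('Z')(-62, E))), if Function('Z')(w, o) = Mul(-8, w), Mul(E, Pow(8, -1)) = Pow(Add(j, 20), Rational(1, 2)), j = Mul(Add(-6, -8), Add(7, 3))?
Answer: -859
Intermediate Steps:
j = -140 (j = Mul(-14, 10) = -140)
E = Mul(16, I, Pow(30, Rational(1, 2))) (E = Mul(8, Pow(Add(-140, 20), Rational(1, 2))) = Mul(8, Pow(-120, Rational(1, 2))) = Mul(8, Mul(2, I, Pow(30, Rational(1, 2)))) = Mul(16, I, Pow(30, Rational(1, 2))) ≈ Mul(87.636, I))
Add(-363, Mul(-1, Function('Z')(-62, E))) = Add(-363, Mul(-1, Mul(-8, -62))) = Add(-363, Mul(-1, 496)) = Add(-363, -496) = -859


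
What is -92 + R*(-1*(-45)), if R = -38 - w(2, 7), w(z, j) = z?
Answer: -1892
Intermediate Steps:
R = -40 (R = -38 - 1*2 = -38 - 2 = -40)
-92 + R*(-1*(-45)) = -92 - (-40)*(-45) = -92 - 40*45 = -92 - 1800 = -1892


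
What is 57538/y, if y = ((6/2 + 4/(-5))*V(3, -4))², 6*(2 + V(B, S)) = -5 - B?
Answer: 258921/242 ≈ 1069.9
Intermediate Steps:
V(B, S) = -17/6 - B/6 (V(B, S) = -2 + (-5 - B)/6 = -2 + (-⅚ - B/6) = -17/6 - B/6)
y = 484/9 (y = ((6/2 + 4/(-5))*(-17/6 - ⅙*3))² = ((6*(½) + 4*(-⅕))*(-17/6 - ½))² = ((3 - ⅘)*(-10/3))² = ((11/5)*(-10/3))² = (-22/3)² = 484/9 ≈ 53.778)
57538/y = 57538/(484/9) = 57538*(9/484) = 258921/242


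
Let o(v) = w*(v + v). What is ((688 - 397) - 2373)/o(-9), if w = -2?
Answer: -347/6 ≈ -57.833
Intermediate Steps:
o(v) = -4*v (o(v) = -2*(v + v) = -4*v)
((688 - 397) - 2373)/o(-9) = ((688 - 397) - 2373)/((-4*(-9))) = (291 - 2373)/36 = -2082*1/36 = -347/6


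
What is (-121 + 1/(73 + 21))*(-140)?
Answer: 796110/47 ≈ 16939.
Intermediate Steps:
(-121 + 1/(73 + 21))*(-140) = (-121 + 1/94)*(-140) = -11373/94*(-140) = 796110/47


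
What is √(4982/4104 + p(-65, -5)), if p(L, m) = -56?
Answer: 17*I*√22173/342 ≈ 7.4018*I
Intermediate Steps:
√(4982/4104 + p(-65, -5)) = √(4982/4104 - 56) = √(4982*(1/4104) - 56) = √(2491/2052 - 56) = √(-112421/2052) = 17*I*√22173/342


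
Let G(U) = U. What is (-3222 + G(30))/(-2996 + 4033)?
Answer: -3192/1037 ≈ -3.0781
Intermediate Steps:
(-3222 + G(30))/(-2996 + 4033) = (-3222 + 30)/(-2996 + 4033) = -3192/1037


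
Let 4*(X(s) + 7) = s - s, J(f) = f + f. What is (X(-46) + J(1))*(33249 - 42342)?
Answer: 45465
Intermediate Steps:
J(f) = 2*f
X(s) = -7 (X(s) = -7 + (s - s)/4 = -7 + (1/4)*0 = -7 + 0 = -7)
(X(-46) + J(1))*(33249 - 42342) = (-7 + 2*1)*(33249 - 42342) = (-7 + 2)*(-9093) = -5*(-9093) = 45465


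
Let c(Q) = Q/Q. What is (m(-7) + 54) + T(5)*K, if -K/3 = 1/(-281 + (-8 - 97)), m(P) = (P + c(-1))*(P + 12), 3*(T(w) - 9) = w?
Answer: 4648/193 ≈ 24.083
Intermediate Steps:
c(Q) = 1
T(w) = 9 + w/3
m(P) = (1 + P)*(12 + P) (m(P) = (P + 1)*(P + 12) = (1 + P)*(12 + P))
K = 3/386 (K = -3/(-281 + (-8 - 97)) = -3/(-281 - 105) = -3/(-386) = -3*(-1/386) = 3/386 ≈ 0.0077720)
(m(-7) + 54) + T(5)*K = ((12 + (-7)² + 13*(-7)) + 54) + (9 + (⅓)*5)*(3/386) = ((12 + 49 - 91) + 54) + (9 + 5/3)*(3/386) = (-30 + 54) + (32/3)*(3/386) = 24 + 16/193 = 4648/193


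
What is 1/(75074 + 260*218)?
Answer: 1/131754 ≈ 7.5899e-6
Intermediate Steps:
1/(75074 + 260*218) = 1/(75074 + 56680) = 1/131754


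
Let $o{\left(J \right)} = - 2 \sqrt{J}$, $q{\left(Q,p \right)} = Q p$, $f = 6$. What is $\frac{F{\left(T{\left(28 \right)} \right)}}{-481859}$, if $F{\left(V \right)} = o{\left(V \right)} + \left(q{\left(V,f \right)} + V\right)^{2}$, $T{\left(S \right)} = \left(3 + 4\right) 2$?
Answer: $- \frac{1372}{68837} + \frac{2 \sqrt{14}}{481859} \approx -0.019916$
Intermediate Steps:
$T{\left(S \right)} = 14$ ($T{\left(S \right)} = 7 \cdot 2 = 14$)
$F{\left(V \right)} = - 2 \sqrt{V} + 49 V^{2}$ ($F{\left(V \right)} = - 2 \sqrt{V} + \left(V 6 + V\right)^{2} = - 2 \sqrt{V} + \left(6 V + V\right)^{2} = - 2 \sqrt{V} + \left(7 V\right)^{2} = - 2 \sqrt{V} + 49 V^{2}$)
$\frac{F{\left(T{\left(28 \right)} \right)}}{-481859} = \frac{- 2 \sqrt{14} + 49 \cdot 14^{2}}{-481859} = \left(- 2 \sqrt{14} + 49 \cdot 196\right) \left(- \frac{1}{481859}\right) = \left(- 2 \sqrt{14} + 9604\right) \left(- \frac{1}{481859}\right) = \left(9604 - 2 \sqrt{14}\right) \left(- \frac{1}{481859}\right) = - \frac{1372}{68837} + \frac{2 \sqrt{14}}{481859}$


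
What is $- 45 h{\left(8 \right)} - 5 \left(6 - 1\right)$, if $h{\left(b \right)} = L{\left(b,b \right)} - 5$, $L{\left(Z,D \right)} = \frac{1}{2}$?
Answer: $\frac{355}{2} \approx 177.5$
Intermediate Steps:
$L{\left(Z,D \right)} = \frac{1}{2}$
$h{\left(b \right)} = - \frac{9}{2}$ ($h{\left(b \right)} = \frac{1}{2} - 5 = - \frac{9}{2}$)
$- 45 h{\left(8 \right)} - 5 \left(6 - 1\right) = \left(-45\right) \left(- \frac{9}{2}\right) - 5 \left(6 - 1\right) = \frac{405}{2} - 25 = \frac{355}{2}$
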